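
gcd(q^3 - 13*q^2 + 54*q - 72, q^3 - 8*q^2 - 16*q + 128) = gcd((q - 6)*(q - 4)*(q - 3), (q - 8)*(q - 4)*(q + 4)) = q - 4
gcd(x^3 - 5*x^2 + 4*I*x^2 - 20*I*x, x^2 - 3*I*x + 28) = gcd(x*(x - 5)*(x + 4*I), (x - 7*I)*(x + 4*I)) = x + 4*I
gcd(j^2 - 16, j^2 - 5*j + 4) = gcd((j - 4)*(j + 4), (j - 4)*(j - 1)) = j - 4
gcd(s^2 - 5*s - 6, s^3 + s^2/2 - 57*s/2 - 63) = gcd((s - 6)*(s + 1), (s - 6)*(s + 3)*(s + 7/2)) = s - 6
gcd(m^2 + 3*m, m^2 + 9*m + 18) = m + 3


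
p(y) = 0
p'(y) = 0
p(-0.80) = 0.00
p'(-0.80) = 0.00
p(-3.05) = 0.00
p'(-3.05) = 0.00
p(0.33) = 0.00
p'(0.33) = 0.00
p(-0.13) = 0.00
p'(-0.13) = 0.00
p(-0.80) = 0.00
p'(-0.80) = 0.00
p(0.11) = 0.00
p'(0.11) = 0.00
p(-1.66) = 0.00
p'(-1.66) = 0.00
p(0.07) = 0.00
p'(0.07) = 0.00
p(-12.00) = 0.00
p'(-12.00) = 0.00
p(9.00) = 0.00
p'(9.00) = 0.00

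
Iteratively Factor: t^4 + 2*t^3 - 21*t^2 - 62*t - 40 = (t + 4)*(t^3 - 2*t^2 - 13*t - 10) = (t - 5)*(t + 4)*(t^2 + 3*t + 2) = (t - 5)*(t + 2)*(t + 4)*(t + 1)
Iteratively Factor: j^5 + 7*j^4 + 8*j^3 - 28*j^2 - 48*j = (j + 3)*(j^4 + 4*j^3 - 4*j^2 - 16*j) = (j - 2)*(j + 3)*(j^3 + 6*j^2 + 8*j) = j*(j - 2)*(j + 3)*(j^2 + 6*j + 8) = j*(j - 2)*(j + 3)*(j + 4)*(j + 2)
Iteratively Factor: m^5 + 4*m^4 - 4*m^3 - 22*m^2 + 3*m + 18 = (m + 3)*(m^4 + m^3 - 7*m^2 - m + 6) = (m + 1)*(m + 3)*(m^3 - 7*m + 6) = (m - 1)*(m + 1)*(m + 3)*(m^2 + m - 6) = (m - 2)*(m - 1)*(m + 1)*(m + 3)*(m + 3)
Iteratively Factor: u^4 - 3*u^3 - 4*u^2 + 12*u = (u - 3)*(u^3 - 4*u) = u*(u - 3)*(u^2 - 4) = u*(u - 3)*(u - 2)*(u + 2)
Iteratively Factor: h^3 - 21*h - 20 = (h - 5)*(h^2 + 5*h + 4) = (h - 5)*(h + 4)*(h + 1)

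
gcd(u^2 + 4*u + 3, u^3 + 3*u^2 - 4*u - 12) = u + 3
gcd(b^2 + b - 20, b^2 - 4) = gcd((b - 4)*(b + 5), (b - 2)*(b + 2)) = 1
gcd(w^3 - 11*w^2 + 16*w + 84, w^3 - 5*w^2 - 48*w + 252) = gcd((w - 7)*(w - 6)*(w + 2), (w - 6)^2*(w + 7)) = w - 6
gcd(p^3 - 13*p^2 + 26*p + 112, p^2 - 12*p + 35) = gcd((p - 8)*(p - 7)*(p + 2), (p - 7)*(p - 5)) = p - 7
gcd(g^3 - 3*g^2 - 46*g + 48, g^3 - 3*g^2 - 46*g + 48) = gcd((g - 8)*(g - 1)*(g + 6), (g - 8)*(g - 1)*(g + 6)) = g^3 - 3*g^2 - 46*g + 48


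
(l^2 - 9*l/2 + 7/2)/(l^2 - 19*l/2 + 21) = (l - 1)/(l - 6)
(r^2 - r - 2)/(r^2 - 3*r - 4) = (r - 2)/(r - 4)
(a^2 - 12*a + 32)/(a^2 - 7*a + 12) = (a - 8)/(a - 3)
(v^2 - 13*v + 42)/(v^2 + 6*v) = (v^2 - 13*v + 42)/(v*(v + 6))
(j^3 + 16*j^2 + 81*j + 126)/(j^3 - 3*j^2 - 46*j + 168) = (j^2 + 9*j + 18)/(j^2 - 10*j + 24)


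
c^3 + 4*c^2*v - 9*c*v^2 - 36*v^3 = (c - 3*v)*(c + 3*v)*(c + 4*v)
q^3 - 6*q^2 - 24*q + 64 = (q - 8)*(q - 2)*(q + 4)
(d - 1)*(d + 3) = d^2 + 2*d - 3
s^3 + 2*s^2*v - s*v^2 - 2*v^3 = (s - v)*(s + v)*(s + 2*v)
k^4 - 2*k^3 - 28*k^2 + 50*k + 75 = (k - 5)*(k - 3)*(k + 1)*(k + 5)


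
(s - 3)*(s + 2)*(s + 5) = s^3 + 4*s^2 - 11*s - 30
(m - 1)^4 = m^4 - 4*m^3 + 6*m^2 - 4*m + 1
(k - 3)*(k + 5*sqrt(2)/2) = k^2 - 3*k + 5*sqrt(2)*k/2 - 15*sqrt(2)/2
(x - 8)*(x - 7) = x^2 - 15*x + 56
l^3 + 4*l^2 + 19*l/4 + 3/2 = (l + 1/2)*(l + 3/2)*(l + 2)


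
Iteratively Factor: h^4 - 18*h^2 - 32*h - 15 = (h + 1)*(h^3 - h^2 - 17*h - 15) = (h + 1)^2*(h^2 - 2*h - 15) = (h - 5)*(h + 1)^2*(h + 3)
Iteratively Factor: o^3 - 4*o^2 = (o)*(o^2 - 4*o) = o*(o - 4)*(o)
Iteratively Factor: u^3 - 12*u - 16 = (u - 4)*(u^2 + 4*u + 4) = (u - 4)*(u + 2)*(u + 2)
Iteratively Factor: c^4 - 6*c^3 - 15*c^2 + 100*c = (c - 5)*(c^3 - c^2 - 20*c) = c*(c - 5)*(c^2 - c - 20) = c*(c - 5)^2*(c + 4)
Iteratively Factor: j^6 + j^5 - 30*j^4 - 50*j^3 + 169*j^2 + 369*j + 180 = (j - 3)*(j^5 + 4*j^4 - 18*j^3 - 104*j^2 - 143*j - 60) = (j - 3)*(j + 1)*(j^4 + 3*j^3 - 21*j^2 - 83*j - 60) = (j - 3)*(j + 1)*(j + 3)*(j^3 - 21*j - 20) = (j - 5)*(j - 3)*(j + 1)*(j + 3)*(j^2 + 5*j + 4) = (j - 5)*(j - 3)*(j + 1)*(j + 3)*(j + 4)*(j + 1)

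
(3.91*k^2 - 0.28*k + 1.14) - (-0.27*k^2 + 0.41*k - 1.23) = 4.18*k^2 - 0.69*k + 2.37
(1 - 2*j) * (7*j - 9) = -14*j^2 + 25*j - 9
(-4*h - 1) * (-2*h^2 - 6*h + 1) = 8*h^3 + 26*h^2 + 2*h - 1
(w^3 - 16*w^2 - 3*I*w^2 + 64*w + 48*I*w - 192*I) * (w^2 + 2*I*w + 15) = w^5 - 16*w^4 - I*w^4 + 85*w^3 + 16*I*w^3 - 336*w^2 - 109*I*w^2 + 1344*w + 720*I*w - 2880*I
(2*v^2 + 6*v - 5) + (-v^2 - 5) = v^2 + 6*v - 10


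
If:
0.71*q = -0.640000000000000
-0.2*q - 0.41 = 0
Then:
No Solution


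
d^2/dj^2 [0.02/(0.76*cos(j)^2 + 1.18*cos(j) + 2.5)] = (-0.046208*(1 - cos(j)^2)^2 - 0.053808*cos(j)^3 + 0.101048*cos(j)^2 + 0.166616*cos(j) + 0.025904)/(0.76*cos(j)^2 + 1.18*cos(j) + 2.5)^3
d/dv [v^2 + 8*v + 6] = 2*v + 8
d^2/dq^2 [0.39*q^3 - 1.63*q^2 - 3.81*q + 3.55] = 2.34*q - 3.26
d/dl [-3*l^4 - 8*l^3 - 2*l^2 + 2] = 4*l*(-3*l^2 - 6*l - 1)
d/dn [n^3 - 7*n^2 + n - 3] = 3*n^2 - 14*n + 1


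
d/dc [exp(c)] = exp(c)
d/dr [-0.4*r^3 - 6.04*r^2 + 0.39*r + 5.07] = -1.2*r^2 - 12.08*r + 0.39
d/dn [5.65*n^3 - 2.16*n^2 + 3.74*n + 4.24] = 16.95*n^2 - 4.32*n + 3.74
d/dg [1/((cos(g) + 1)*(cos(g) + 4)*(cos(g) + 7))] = (-3*sin(g)^2 + 24*cos(g) + 42)*sin(g)/((cos(g) + 1)^2*(cos(g) + 4)^2*(cos(g) + 7)^2)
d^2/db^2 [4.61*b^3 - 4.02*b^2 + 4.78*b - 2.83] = 27.66*b - 8.04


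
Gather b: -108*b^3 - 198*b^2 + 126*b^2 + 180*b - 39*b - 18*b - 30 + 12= -108*b^3 - 72*b^2 + 123*b - 18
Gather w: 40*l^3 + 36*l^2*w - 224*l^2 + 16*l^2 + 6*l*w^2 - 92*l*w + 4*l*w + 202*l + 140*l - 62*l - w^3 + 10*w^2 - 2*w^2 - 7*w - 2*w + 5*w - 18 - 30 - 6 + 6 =40*l^3 - 208*l^2 + 280*l - w^3 + w^2*(6*l + 8) + w*(36*l^2 - 88*l - 4) - 48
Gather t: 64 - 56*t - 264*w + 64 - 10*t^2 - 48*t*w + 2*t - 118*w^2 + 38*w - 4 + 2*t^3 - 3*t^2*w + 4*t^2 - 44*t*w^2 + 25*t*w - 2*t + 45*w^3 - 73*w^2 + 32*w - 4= 2*t^3 + t^2*(-3*w - 6) + t*(-44*w^2 - 23*w - 56) + 45*w^3 - 191*w^2 - 194*w + 120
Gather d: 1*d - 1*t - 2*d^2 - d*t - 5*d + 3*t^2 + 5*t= -2*d^2 + d*(-t - 4) + 3*t^2 + 4*t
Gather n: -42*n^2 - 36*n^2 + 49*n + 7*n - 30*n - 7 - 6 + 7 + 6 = -78*n^2 + 26*n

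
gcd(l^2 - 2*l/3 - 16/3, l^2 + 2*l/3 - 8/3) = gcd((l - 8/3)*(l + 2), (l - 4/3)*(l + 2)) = l + 2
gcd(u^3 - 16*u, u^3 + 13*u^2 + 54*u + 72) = u + 4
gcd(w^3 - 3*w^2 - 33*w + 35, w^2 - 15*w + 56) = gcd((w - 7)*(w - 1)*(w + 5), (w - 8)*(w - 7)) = w - 7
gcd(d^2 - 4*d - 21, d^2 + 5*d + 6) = d + 3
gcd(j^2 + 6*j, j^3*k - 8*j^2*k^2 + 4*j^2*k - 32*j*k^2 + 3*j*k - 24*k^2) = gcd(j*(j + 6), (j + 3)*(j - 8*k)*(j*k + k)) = 1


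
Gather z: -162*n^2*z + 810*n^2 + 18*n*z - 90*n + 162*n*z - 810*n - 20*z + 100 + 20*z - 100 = 810*n^2 - 900*n + z*(-162*n^2 + 180*n)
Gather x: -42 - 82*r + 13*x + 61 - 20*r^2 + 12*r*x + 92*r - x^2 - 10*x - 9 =-20*r^2 + 10*r - x^2 + x*(12*r + 3) + 10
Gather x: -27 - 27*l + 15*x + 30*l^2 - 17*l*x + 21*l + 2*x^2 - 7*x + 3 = 30*l^2 - 6*l + 2*x^2 + x*(8 - 17*l) - 24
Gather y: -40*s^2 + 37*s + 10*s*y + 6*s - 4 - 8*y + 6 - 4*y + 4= -40*s^2 + 43*s + y*(10*s - 12) + 6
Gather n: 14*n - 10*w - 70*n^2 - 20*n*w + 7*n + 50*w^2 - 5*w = -70*n^2 + n*(21 - 20*w) + 50*w^2 - 15*w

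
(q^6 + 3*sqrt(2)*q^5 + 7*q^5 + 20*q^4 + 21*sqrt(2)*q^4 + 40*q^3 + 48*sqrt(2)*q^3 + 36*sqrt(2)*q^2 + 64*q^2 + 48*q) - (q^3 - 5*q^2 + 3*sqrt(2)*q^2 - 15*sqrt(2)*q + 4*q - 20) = q^6 + 3*sqrt(2)*q^5 + 7*q^5 + 20*q^4 + 21*sqrt(2)*q^4 + 39*q^3 + 48*sqrt(2)*q^3 + 33*sqrt(2)*q^2 + 69*q^2 + 15*sqrt(2)*q + 44*q + 20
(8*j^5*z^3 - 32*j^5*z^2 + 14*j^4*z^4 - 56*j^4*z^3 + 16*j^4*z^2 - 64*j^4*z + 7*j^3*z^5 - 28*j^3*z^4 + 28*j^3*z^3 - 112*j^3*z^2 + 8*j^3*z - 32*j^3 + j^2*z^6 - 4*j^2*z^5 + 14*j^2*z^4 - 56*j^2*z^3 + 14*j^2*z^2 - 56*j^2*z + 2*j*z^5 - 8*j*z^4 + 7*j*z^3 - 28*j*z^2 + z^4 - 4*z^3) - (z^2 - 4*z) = 8*j^5*z^3 - 32*j^5*z^2 + 14*j^4*z^4 - 56*j^4*z^3 + 16*j^4*z^2 - 64*j^4*z + 7*j^3*z^5 - 28*j^3*z^4 + 28*j^3*z^3 - 112*j^3*z^2 + 8*j^3*z - 32*j^3 + j^2*z^6 - 4*j^2*z^5 + 14*j^2*z^4 - 56*j^2*z^3 + 14*j^2*z^2 - 56*j^2*z + 2*j*z^5 - 8*j*z^4 + 7*j*z^3 - 28*j*z^2 + z^4 - 4*z^3 - z^2 + 4*z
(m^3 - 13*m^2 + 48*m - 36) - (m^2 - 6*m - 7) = m^3 - 14*m^2 + 54*m - 29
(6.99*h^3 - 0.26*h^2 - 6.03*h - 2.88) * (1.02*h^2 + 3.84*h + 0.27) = 7.1298*h^5 + 26.5764*h^4 - 5.2617*h^3 - 26.163*h^2 - 12.6873*h - 0.7776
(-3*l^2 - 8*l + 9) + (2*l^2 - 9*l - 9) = -l^2 - 17*l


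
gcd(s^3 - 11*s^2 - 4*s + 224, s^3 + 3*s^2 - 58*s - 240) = s - 8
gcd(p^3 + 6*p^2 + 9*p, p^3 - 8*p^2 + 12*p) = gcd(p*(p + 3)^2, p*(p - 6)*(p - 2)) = p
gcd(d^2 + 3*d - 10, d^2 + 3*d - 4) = 1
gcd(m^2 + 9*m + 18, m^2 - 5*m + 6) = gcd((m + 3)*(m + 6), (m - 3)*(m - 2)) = 1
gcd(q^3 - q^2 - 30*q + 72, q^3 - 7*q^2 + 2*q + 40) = q - 4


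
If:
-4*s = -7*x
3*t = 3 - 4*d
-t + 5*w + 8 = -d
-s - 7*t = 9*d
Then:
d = 21*x/4 + 21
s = 7*x/4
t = -7*x - 27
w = -49*x/20 - 56/5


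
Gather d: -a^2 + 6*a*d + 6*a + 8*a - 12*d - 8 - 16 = -a^2 + 14*a + d*(6*a - 12) - 24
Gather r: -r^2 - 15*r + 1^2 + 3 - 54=-r^2 - 15*r - 50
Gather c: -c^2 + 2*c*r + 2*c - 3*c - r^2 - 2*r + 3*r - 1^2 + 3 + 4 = -c^2 + c*(2*r - 1) - r^2 + r + 6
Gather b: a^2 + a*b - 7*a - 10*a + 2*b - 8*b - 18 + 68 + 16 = a^2 - 17*a + b*(a - 6) + 66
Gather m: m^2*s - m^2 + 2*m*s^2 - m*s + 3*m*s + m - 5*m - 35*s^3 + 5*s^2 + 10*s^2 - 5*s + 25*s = m^2*(s - 1) + m*(2*s^2 + 2*s - 4) - 35*s^3 + 15*s^2 + 20*s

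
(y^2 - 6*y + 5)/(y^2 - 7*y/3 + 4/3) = 3*(y - 5)/(3*y - 4)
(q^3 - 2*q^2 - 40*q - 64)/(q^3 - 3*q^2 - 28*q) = (q^2 - 6*q - 16)/(q*(q - 7))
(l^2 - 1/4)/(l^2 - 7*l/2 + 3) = (4*l^2 - 1)/(2*(2*l^2 - 7*l + 6))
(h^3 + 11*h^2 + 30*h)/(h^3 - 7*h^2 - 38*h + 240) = h*(h + 5)/(h^2 - 13*h + 40)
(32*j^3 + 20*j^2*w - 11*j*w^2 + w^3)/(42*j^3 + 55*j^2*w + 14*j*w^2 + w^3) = (32*j^2 - 12*j*w + w^2)/(42*j^2 + 13*j*w + w^2)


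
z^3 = z^3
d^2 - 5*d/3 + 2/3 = (d - 1)*(d - 2/3)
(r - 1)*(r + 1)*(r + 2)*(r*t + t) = r^4*t + 3*r^3*t + r^2*t - 3*r*t - 2*t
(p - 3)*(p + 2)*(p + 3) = p^3 + 2*p^2 - 9*p - 18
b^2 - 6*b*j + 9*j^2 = (b - 3*j)^2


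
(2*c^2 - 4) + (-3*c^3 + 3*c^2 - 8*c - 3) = -3*c^3 + 5*c^2 - 8*c - 7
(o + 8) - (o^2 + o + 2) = 6 - o^2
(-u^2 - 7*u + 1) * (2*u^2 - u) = -2*u^4 - 13*u^3 + 9*u^2 - u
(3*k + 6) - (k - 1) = 2*k + 7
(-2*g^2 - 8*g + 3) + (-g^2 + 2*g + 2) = -3*g^2 - 6*g + 5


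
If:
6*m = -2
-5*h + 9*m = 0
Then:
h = -3/5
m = -1/3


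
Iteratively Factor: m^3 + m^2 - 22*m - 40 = (m + 2)*(m^2 - m - 20) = (m - 5)*(m + 2)*(m + 4)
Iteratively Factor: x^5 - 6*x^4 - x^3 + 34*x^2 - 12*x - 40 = (x - 2)*(x^4 - 4*x^3 - 9*x^2 + 16*x + 20) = (x - 5)*(x - 2)*(x^3 + x^2 - 4*x - 4) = (x - 5)*(x - 2)*(x + 2)*(x^2 - x - 2) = (x - 5)*(x - 2)*(x + 1)*(x + 2)*(x - 2)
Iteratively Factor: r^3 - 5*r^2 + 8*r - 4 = (r - 2)*(r^2 - 3*r + 2) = (r - 2)^2*(r - 1)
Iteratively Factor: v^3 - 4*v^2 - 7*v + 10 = (v + 2)*(v^2 - 6*v + 5) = (v - 1)*(v + 2)*(v - 5)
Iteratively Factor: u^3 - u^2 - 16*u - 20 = (u + 2)*(u^2 - 3*u - 10) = (u + 2)^2*(u - 5)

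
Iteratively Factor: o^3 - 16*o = (o + 4)*(o^2 - 4*o) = (o - 4)*(o + 4)*(o)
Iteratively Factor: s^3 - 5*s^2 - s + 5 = (s - 1)*(s^2 - 4*s - 5) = (s - 1)*(s + 1)*(s - 5)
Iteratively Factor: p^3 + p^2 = (p)*(p^2 + p) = p*(p + 1)*(p)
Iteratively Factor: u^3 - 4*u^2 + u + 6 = (u - 3)*(u^2 - u - 2) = (u - 3)*(u + 1)*(u - 2)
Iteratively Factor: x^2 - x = (x)*(x - 1)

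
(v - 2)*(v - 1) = v^2 - 3*v + 2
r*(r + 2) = r^2 + 2*r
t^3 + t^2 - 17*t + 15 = (t - 3)*(t - 1)*(t + 5)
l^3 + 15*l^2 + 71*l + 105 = (l + 3)*(l + 5)*(l + 7)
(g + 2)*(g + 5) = g^2 + 7*g + 10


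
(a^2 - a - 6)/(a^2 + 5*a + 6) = (a - 3)/(a + 3)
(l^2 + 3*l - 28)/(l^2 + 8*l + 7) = (l - 4)/(l + 1)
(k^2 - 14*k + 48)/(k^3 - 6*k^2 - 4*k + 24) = (k - 8)/(k^2 - 4)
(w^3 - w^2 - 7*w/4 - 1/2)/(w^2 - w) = (w^3 - w^2 - 7*w/4 - 1/2)/(w*(w - 1))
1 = 1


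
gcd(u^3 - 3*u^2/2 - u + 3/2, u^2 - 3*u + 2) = u - 1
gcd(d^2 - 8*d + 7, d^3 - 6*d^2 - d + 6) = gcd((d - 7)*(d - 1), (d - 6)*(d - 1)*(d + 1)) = d - 1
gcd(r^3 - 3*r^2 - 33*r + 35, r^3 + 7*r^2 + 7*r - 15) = r^2 + 4*r - 5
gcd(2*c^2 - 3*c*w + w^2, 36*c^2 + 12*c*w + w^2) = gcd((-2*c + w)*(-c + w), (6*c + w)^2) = 1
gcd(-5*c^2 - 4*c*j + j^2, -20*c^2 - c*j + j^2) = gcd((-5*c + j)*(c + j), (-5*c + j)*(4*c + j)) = 5*c - j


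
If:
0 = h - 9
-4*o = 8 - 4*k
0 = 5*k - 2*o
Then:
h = 9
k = -4/3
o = -10/3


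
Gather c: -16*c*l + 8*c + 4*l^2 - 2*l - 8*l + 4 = c*(8 - 16*l) + 4*l^2 - 10*l + 4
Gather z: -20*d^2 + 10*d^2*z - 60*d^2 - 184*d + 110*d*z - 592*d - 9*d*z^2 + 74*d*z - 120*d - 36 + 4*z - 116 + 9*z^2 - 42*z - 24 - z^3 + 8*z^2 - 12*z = -80*d^2 - 896*d - z^3 + z^2*(17 - 9*d) + z*(10*d^2 + 184*d - 50) - 176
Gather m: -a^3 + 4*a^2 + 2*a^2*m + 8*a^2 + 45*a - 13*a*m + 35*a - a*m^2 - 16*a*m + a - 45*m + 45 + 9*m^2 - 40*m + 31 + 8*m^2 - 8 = -a^3 + 12*a^2 + 81*a + m^2*(17 - a) + m*(2*a^2 - 29*a - 85) + 68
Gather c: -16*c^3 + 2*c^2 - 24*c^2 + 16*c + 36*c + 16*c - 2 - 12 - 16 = -16*c^3 - 22*c^2 + 68*c - 30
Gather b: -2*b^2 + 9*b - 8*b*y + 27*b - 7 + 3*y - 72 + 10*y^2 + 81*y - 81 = -2*b^2 + b*(36 - 8*y) + 10*y^2 + 84*y - 160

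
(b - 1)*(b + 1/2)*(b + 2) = b^3 + 3*b^2/2 - 3*b/2 - 1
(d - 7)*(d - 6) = d^2 - 13*d + 42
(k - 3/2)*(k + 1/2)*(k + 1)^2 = k^4 + k^3 - 7*k^2/4 - 5*k/2 - 3/4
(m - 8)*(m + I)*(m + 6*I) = m^3 - 8*m^2 + 7*I*m^2 - 6*m - 56*I*m + 48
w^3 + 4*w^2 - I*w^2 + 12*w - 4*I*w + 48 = (w + 4)*(w - 4*I)*(w + 3*I)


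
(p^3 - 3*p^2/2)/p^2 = p - 3/2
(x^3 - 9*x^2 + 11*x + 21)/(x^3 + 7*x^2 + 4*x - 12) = (x^3 - 9*x^2 + 11*x + 21)/(x^3 + 7*x^2 + 4*x - 12)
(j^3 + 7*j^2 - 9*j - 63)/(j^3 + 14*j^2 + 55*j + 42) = (j^2 - 9)/(j^2 + 7*j + 6)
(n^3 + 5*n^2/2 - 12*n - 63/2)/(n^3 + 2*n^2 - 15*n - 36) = (n - 7/2)/(n - 4)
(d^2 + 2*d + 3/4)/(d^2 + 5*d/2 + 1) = (d + 3/2)/(d + 2)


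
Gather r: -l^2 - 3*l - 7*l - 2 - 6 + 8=-l^2 - 10*l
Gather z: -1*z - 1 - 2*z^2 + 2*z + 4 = -2*z^2 + z + 3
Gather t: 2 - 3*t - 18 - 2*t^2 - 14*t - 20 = -2*t^2 - 17*t - 36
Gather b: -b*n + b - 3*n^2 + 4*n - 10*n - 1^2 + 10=b*(1 - n) - 3*n^2 - 6*n + 9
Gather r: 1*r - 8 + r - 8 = 2*r - 16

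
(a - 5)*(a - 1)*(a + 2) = a^3 - 4*a^2 - 7*a + 10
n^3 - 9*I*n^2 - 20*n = n*(n - 5*I)*(n - 4*I)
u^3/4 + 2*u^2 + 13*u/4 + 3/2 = (u/4 + 1/4)*(u + 1)*(u + 6)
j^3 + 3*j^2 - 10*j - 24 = (j - 3)*(j + 2)*(j + 4)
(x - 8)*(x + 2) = x^2 - 6*x - 16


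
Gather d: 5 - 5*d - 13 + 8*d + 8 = 3*d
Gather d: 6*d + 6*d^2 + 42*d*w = 6*d^2 + d*(42*w + 6)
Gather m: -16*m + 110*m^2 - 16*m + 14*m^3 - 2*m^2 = 14*m^3 + 108*m^2 - 32*m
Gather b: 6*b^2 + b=6*b^2 + b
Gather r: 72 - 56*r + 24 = 96 - 56*r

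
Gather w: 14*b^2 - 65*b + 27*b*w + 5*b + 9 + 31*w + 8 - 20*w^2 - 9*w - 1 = 14*b^2 - 60*b - 20*w^2 + w*(27*b + 22) + 16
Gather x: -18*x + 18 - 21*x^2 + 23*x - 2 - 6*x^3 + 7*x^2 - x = -6*x^3 - 14*x^2 + 4*x + 16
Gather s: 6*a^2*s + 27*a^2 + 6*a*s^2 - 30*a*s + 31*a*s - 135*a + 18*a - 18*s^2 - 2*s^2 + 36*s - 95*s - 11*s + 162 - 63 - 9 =27*a^2 - 117*a + s^2*(6*a - 20) + s*(6*a^2 + a - 70) + 90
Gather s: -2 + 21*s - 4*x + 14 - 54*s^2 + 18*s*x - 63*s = -54*s^2 + s*(18*x - 42) - 4*x + 12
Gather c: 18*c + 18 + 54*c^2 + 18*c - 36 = 54*c^2 + 36*c - 18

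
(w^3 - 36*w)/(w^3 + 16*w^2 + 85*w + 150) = w*(w - 6)/(w^2 + 10*w + 25)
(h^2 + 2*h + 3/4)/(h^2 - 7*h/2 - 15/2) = (h + 1/2)/(h - 5)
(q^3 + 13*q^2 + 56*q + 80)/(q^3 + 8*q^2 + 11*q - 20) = (q + 4)/(q - 1)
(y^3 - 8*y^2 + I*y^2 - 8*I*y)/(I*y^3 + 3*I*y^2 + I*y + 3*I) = I*y*(8 - y)/(y^2 + y*(3 - I) - 3*I)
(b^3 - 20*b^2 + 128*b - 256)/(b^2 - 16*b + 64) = b - 4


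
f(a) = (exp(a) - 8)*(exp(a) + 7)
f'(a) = (exp(a) - 8)*exp(a) + (exp(a) + 7)*exp(a)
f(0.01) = -55.99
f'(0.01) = 1.03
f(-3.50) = -56.03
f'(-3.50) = -0.03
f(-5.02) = -56.01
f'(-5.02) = -0.01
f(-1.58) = -56.16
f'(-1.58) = -0.12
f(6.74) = 714071.40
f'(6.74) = 1429100.36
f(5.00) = 21822.05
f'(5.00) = 43904.52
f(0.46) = -55.07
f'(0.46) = 3.43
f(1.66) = -33.60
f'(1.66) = 50.06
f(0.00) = -56.00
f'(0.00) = 1.00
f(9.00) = 65651810.05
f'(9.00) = 131311835.19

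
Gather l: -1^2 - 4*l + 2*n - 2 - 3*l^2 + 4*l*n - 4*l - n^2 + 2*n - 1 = -3*l^2 + l*(4*n - 8) - n^2 + 4*n - 4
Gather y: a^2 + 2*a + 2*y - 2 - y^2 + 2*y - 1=a^2 + 2*a - y^2 + 4*y - 3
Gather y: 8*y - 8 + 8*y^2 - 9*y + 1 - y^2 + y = 7*y^2 - 7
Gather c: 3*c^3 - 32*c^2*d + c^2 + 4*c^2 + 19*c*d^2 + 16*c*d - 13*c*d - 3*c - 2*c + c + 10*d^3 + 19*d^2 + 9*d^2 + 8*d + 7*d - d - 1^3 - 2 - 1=3*c^3 + c^2*(5 - 32*d) + c*(19*d^2 + 3*d - 4) + 10*d^3 + 28*d^2 + 14*d - 4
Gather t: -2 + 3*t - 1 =3*t - 3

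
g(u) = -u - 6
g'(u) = -1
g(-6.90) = 0.90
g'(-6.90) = -1.00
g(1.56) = -7.56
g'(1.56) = -1.00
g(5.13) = -11.13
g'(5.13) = -1.00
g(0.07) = -6.07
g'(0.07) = -1.00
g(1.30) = -7.30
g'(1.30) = -1.00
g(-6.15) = 0.15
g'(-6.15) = -1.00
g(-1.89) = -4.11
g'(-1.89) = -1.00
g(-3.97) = -2.03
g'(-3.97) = -1.00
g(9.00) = -15.00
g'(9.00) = -1.00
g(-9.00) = 3.00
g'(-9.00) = -1.00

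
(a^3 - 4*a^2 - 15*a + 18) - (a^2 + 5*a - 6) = a^3 - 5*a^2 - 20*a + 24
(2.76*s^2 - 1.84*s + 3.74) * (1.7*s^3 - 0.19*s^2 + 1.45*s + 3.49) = 4.692*s^5 - 3.6524*s^4 + 10.7096*s^3 + 6.2538*s^2 - 0.998600000000001*s + 13.0526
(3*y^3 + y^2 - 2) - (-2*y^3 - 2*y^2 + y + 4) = 5*y^3 + 3*y^2 - y - 6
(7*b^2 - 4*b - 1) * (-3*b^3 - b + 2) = -21*b^5 + 12*b^4 - 4*b^3 + 18*b^2 - 7*b - 2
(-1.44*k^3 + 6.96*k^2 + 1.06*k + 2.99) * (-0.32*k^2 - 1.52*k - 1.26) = 0.4608*k^5 - 0.0383999999999998*k^4 - 9.104*k^3 - 11.3376*k^2 - 5.8804*k - 3.7674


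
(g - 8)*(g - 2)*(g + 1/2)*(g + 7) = g^4 - 5*g^3/2 - 111*g^2/2 + 85*g + 56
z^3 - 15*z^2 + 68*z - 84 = (z - 7)*(z - 6)*(z - 2)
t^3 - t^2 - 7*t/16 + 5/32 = (t - 5/4)*(t - 1/4)*(t + 1/2)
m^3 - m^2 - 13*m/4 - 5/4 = (m - 5/2)*(m + 1/2)*(m + 1)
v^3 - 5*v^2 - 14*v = v*(v - 7)*(v + 2)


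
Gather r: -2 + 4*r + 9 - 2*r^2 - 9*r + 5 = -2*r^2 - 5*r + 12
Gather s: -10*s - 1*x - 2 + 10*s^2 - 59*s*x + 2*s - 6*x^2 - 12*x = 10*s^2 + s*(-59*x - 8) - 6*x^2 - 13*x - 2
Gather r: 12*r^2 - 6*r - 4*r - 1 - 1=12*r^2 - 10*r - 2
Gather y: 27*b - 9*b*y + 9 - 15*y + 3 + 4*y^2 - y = 27*b + 4*y^2 + y*(-9*b - 16) + 12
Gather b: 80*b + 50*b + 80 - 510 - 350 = 130*b - 780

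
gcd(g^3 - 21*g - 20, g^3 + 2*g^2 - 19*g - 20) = g + 1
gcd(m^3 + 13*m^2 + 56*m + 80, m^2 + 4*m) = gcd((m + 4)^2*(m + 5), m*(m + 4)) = m + 4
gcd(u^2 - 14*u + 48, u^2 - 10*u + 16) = u - 8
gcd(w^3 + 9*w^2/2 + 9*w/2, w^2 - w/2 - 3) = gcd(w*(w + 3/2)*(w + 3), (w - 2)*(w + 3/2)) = w + 3/2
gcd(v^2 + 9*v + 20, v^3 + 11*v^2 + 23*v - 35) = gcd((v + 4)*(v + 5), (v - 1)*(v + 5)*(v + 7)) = v + 5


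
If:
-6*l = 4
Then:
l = -2/3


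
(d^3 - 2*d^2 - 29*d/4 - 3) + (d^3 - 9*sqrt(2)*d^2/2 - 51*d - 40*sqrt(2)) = 2*d^3 - 9*sqrt(2)*d^2/2 - 2*d^2 - 233*d/4 - 40*sqrt(2) - 3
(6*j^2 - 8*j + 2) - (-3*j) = 6*j^2 - 5*j + 2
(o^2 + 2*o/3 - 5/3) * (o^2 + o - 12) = o^4 + 5*o^3/3 - 13*o^2 - 29*o/3 + 20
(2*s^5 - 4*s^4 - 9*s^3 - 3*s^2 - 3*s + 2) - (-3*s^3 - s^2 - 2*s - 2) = 2*s^5 - 4*s^4 - 6*s^3 - 2*s^2 - s + 4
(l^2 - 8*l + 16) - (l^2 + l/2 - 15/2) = 47/2 - 17*l/2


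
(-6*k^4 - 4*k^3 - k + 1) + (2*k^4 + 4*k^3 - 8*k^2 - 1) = -4*k^4 - 8*k^2 - k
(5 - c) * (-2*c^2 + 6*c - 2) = 2*c^3 - 16*c^2 + 32*c - 10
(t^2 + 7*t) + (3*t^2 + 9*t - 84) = 4*t^2 + 16*t - 84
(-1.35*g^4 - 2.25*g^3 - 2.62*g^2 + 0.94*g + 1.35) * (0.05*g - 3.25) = -0.0675*g^5 + 4.275*g^4 + 7.1815*g^3 + 8.562*g^2 - 2.9875*g - 4.3875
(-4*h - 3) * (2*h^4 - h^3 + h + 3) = -8*h^5 - 2*h^4 + 3*h^3 - 4*h^2 - 15*h - 9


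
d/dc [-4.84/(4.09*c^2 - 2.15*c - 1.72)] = (39.5912*c - 10.406)/(-4.09*c^2 + 2.15*c + 1.72)^2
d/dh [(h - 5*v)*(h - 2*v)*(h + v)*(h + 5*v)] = 4*h^3 - 3*h^2*v - 54*h*v^2 + 25*v^3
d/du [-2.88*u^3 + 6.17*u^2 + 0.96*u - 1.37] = -8.64*u^2 + 12.34*u + 0.96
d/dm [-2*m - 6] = -2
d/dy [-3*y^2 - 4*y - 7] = -6*y - 4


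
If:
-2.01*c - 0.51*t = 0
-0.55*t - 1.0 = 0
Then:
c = 0.46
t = -1.82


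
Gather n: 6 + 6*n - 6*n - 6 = 0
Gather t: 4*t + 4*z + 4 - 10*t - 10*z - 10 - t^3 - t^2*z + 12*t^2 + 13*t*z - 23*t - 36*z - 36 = -t^3 + t^2*(12 - z) + t*(13*z - 29) - 42*z - 42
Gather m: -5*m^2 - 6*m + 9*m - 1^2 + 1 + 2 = -5*m^2 + 3*m + 2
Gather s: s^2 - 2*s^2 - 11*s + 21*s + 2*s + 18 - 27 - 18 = -s^2 + 12*s - 27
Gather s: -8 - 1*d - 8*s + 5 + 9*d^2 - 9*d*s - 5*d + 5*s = 9*d^2 - 6*d + s*(-9*d - 3) - 3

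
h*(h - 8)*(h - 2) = h^3 - 10*h^2 + 16*h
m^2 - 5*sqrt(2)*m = m*(m - 5*sqrt(2))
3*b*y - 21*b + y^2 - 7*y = (3*b + y)*(y - 7)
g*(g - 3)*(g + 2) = g^3 - g^2 - 6*g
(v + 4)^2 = v^2 + 8*v + 16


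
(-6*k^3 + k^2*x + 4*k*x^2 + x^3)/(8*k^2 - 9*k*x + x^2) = (6*k^2 + 5*k*x + x^2)/(-8*k + x)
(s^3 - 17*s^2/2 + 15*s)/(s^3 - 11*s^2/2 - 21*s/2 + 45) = s/(s + 3)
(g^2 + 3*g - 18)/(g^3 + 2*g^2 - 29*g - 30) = (g - 3)/(g^2 - 4*g - 5)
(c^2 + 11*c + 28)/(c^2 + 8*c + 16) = (c + 7)/(c + 4)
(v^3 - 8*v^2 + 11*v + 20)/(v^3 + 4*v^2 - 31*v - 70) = (v^2 - 3*v - 4)/(v^2 + 9*v + 14)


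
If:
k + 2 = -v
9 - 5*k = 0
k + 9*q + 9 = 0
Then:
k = 9/5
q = -6/5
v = -19/5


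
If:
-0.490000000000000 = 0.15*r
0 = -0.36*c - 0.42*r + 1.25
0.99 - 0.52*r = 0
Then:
No Solution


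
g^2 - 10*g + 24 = (g - 6)*(g - 4)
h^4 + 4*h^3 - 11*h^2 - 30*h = h*(h - 3)*(h + 2)*(h + 5)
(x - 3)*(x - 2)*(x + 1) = x^3 - 4*x^2 + x + 6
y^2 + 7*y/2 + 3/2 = (y + 1/2)*(y + 3)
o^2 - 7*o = o*(o - 7)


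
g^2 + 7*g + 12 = (g + 3)*(g + 4)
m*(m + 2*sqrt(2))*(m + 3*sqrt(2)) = m^3 + 5*sqrt(2)*m^2 + 12*m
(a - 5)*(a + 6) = a^2 + a - 30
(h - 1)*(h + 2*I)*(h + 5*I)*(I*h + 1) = I*h^4 - 6*h^3 - I*h^3 + 6*h^2 - 3*I*h^2 - 10*h + 3*I*h + 10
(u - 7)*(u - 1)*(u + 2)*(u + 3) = u^4 - 3*u^3 - 27*u^2 - 13*u + 42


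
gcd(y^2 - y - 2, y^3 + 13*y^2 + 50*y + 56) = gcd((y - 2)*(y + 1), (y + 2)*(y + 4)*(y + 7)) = 1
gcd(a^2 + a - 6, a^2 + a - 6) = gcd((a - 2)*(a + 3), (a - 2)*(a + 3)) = a^2 + a - 6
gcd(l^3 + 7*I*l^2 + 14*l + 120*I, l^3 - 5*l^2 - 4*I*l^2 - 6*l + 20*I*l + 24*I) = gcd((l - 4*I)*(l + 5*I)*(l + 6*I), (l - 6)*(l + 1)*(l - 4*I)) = l - 4*I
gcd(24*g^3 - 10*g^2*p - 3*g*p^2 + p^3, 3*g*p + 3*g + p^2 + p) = 3*g + p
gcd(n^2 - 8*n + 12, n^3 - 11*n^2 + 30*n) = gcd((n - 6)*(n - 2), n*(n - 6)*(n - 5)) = n - 6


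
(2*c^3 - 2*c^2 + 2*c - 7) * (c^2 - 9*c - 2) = 2*c^5 - 20*c^4 + 16*c^3 - 21*c^2 + 59*c + 14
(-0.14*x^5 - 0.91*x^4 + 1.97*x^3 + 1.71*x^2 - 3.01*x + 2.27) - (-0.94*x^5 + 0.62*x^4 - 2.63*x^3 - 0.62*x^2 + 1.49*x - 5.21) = 0.8*x^5 - 1.53*x^4 + 4.6*x^3 + 2.33*x^2 - 4.5*x + 7.48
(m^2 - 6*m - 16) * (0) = 0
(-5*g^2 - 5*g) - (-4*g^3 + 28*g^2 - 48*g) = 4*g^3 - 33*g^2 + 43*g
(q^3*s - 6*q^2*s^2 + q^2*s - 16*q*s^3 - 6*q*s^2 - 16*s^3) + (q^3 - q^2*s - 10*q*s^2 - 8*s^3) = q^3*s + q^3 - 6*q^2*s^2 - 16*q*s^3 - 16*q*s^2 - 24*s^3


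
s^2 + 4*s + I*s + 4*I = (s + 4)*(s + I)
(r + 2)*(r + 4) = r^2 + 6*r + 8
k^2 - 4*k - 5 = (k - 5)*(k + 1)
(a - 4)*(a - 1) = a^2 - 5*a + 4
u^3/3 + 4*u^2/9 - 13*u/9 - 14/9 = (u/3 + 1/3)*(u - 2)*(u + 7/3)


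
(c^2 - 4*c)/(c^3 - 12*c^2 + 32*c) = 1/(c - 8)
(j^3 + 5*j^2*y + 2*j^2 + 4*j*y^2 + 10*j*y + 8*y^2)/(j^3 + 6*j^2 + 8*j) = (j^2 + 5*j*y + 4*y^2)/(j*(j + 4))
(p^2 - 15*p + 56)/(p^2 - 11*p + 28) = (p - 8)/(p - 4)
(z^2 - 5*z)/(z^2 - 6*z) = (z - 5)/(z - 6)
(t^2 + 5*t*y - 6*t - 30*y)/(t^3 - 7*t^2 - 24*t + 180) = (t + 5*y)/(t^2 - t - 30)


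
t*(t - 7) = t^2 - 7*t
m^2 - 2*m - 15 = (m - 5)*(m + 3)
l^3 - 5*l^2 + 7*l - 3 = (l - 3)*(l - 1)^2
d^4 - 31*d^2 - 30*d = d*(d - 6)*(d + 1)*(d + 5)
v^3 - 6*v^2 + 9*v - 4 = (v - 4)*(v - 1)^2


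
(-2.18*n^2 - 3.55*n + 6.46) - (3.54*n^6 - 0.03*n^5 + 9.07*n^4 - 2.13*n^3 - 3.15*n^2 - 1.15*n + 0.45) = -3.54*n^6 + 0.03*n^5 - 9.07*n^4 + 2.13*n^3 + 0.97*n^2 - 2.4*n + 6.01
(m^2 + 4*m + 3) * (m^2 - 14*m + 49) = m^4 - 10*m^3 - 4*m^2 + 154*m + 147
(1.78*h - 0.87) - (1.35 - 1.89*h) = 3.67*h - 2.22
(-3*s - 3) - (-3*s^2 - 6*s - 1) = 3*s^2 + 3*s - 2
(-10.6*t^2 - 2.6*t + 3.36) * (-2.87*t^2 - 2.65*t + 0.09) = 30.422*t^4 + 35.552*t^3 - 3.7072*t^2 - 9.138*t + 0.3024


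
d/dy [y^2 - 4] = 2*y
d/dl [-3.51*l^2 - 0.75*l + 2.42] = -7.02*l - 0.75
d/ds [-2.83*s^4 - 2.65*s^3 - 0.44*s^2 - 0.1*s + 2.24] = -11.32*s^3 - 7.95*s^2 - 0.88*s - 0.1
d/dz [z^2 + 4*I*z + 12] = 2*z + 4*I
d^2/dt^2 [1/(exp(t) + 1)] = (exp(t) - 1)*exp(t)/(exp(t) + 1)^3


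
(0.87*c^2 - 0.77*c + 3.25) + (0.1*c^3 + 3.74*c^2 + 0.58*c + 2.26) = 0.1*c^3 + 4.61*c^2 - 0.19*c + 5.51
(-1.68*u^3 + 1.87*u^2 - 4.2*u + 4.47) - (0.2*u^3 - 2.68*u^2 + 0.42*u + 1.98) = -1.88*u^3 + 4.55*u^2 - 4.62*u + 2.49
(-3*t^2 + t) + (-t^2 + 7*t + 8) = -4*t^2 + 8*t + 8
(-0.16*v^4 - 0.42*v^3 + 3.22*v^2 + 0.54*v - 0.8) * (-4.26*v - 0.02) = 0.6816*v^5 + 1.7924*v^4 - 13.7088*v^3 - 2.3648*v^2 + 3.3972*v + 0.016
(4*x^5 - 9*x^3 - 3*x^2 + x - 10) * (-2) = -8*x^5 + 18*x^3 + 6*x^2 - 2*x + 20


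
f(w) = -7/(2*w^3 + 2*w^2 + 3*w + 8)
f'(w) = -7*(-6*w^2 - 4*w - 3)/(2*w^3 + 2*w^2 + 3*w + 8)^2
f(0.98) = -0.47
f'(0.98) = 0.41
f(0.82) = -0.54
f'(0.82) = 0.43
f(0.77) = -0.56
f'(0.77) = 0.44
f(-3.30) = 0.13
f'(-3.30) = 0.14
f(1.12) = -0.42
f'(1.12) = 0.38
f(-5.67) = 0.02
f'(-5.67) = 0.01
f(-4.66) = 0.04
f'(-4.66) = 0.03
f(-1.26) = -2.06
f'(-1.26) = 4.55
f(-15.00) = 0.00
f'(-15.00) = 0.00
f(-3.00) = 0.19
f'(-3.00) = 0.23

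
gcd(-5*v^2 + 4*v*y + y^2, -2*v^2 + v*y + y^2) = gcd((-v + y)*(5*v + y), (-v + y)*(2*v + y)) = -v + y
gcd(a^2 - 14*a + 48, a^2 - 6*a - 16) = a - 8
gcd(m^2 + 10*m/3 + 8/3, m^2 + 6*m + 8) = m + 2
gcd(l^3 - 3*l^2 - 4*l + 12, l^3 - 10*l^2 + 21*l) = l - 3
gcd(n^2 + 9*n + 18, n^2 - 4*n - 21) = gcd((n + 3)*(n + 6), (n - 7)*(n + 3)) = n + 3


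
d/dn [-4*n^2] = -8*n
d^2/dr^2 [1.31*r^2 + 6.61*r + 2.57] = 2.62000000000000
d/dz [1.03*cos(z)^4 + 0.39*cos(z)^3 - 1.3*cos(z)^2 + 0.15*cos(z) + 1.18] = (-4.12*cos(z)^3 - 1.17*cos(z)^2 + 2.6*cos(z) - 0.15)*sin(z)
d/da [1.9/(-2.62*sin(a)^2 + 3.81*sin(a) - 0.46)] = (9.956*sin(a) - 7.239)*cos(a)/(2.62*sin(a)^2 - 3.81*sin(a) + 0.46)^2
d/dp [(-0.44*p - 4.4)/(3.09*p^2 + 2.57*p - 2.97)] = (1.3596*p^2 + 27.192*p + 12.6148)/(9.5481*p^4 + 15.8826*p^3 - 11.7497*p^2 - 15.2658*p + 8.8209)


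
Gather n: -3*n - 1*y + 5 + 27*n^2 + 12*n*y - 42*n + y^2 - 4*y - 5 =27*n^2 + n*(12*y - 45) + y^2 - 5*y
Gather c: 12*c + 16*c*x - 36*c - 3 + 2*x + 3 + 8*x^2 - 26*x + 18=c*(16*x - 24) + 8*x^2 - 24*x + 18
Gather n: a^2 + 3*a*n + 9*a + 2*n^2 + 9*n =a^2 + 9*a + 2*n^2 + n*(3*a + 9)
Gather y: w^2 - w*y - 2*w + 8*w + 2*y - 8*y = w^2 + 6*w + y*(-w - 6)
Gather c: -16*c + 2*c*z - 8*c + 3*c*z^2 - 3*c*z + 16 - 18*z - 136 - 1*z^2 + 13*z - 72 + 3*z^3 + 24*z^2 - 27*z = c*(3*z^2 - z - 24) + 3*z^3 + 23*z^2 - 32*z - 192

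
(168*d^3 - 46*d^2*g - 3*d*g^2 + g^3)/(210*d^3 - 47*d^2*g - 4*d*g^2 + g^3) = (4*d - g)/(5*d - g)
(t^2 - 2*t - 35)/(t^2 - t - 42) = (t + 5)/(t + 6)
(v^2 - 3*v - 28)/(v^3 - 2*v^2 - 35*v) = (v + 4)/(v*(v + 5))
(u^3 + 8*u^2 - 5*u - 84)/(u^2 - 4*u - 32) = (u^2 + 4*u - 21)/(u - 8)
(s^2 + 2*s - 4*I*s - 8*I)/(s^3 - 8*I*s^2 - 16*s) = (s + 2)/(s*(s - 4*I))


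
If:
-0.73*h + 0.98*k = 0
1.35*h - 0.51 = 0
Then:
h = 0.38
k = 0.28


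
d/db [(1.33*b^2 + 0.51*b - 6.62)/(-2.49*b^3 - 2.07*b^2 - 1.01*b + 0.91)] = (3.3117*b^4 + 2.5398*b^3 - 49.739*b^2 - 24.9862*b - 6.2221)/(6.2001*b^6 + 10.3086*b^5 + 9.3147*b^4 - 0.3504*b^3 - 2.7473*b^2 - 1.8382*b + 0.8281)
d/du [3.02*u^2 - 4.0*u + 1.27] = 6.04*u - 4.0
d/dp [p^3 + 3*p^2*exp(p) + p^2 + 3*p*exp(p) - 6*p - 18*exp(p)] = 3*p^2*exp(p) + 3*p^2 + 9*p*exp(p) + 2*p - 15*exp(p) - 6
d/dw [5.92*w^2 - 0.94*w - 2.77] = 11.84*w - 0.94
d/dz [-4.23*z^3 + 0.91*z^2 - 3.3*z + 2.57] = -12.69*z^2 + 1.82*z - 3.3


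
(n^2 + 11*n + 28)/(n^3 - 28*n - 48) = (n + 7)/(n^2 - 4*n - 12)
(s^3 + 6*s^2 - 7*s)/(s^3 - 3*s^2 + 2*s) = (s + 7)/(s - 2)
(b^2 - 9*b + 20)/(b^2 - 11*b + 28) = (b - 5)/(b - 7)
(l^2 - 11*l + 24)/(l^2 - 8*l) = (l - 3)/l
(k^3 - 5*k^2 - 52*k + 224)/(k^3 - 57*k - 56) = (k - 4)/(k + 1)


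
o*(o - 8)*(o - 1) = o^3 - 9*o^2 + 8*o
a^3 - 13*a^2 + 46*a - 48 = (a - 8)*(a - 3)*(a - 2)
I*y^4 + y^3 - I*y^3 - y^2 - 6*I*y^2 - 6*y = y*(y - 3)*(y + 2)*(I*y + 1)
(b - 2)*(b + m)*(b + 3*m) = b^3 + 4*b^2*m - 2*b^2 + 3*b*m^2 - 8*b*m - 6*m^2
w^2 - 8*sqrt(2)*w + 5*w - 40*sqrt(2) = (w + 5)*(w - 8*sqrt(2))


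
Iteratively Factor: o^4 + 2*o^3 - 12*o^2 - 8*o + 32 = (o + 2)*(o^3 - 12*o + 16) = (o - 2)*(o + 2)*(o^2 + 2*o - 8) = (o - 2)^2*(o + 2)*(o + 4)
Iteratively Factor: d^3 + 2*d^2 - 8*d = (d - 2)*(d^2 + 4*d) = (d - 2)*(d + 4)*(d)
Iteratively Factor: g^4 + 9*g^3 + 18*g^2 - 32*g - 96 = (g + 4)*(g^3 + 5*g^2 - 2*g - 24) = (g + 3)*(g + 4)*(g^2 + 2*g - 8) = (g + 3)*(g + 4)^2*(g - 2)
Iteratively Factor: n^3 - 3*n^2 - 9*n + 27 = (n + 3)*(n^2 - 6*n + 9) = (n - 3)*(n + 3)*(n - 3)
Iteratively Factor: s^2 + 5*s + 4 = (s + 1)*(s + 4)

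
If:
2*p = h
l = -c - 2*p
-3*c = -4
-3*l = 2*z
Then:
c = 4/3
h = 2*z/3 - 4/3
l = -2*z/3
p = z/3 - 2/3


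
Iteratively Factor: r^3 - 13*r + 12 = (r - 1)*(r^2 + r - 12) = (r - 1)*(r + 4)*(r - 3)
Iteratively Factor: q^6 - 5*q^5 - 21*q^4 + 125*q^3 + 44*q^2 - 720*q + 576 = (q + 3)*(q^5 - 8*q^4 + 3*q^3 + 116*q^2 - 304*q + 192) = (q - 3)*(q + 3)*(q^4 - 5*q^3 - 12*q^2 + 80*q - 64) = (q - 3)*(q + 3)*(q + 4)*(q^3 - 9*q^2 + 24*q - 16) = (q - 3)*(q - 1)*(q + 3)*(q + 4)*(q^2 - 8*q + 16) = (q - 4)*(q - 3)*(q - 1)*(q + 3)*(q + 4)*(q - 4)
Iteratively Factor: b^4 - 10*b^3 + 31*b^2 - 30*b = (b)*(b^3 - 10*b^2 + 31*b - 30) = b*(b - 2)*(b^2 - 8*b + 15) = b*(b - 5)*(b - 2)*(b - 3)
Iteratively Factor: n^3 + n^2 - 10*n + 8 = (n - 2)*(n^2 + 3*n - 4) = (n - 2)*(n + 4)*(n - 1)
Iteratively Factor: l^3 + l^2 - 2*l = (l)*(l^2 + l - 2) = l*(l + 2)*(l - 1)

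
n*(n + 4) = n^2 + 4*n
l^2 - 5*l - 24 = (l - 8)*(l + 3)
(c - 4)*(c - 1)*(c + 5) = c^3 - 21*c + 20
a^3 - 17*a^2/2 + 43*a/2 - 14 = (a - 4)*(a - 7/2)*(a - 1)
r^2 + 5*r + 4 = (r + 1)*(r + 4)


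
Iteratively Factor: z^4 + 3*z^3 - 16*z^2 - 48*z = (z + 3)*(z^3 - 16*z) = z*(z + 3)*(z^2 - 16) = z*(z + 3)*(z + 4)*(z - 4)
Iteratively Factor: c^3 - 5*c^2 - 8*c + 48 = (c - 4)*(c^2 - c - 12) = (c - 4)^2*(c + 3)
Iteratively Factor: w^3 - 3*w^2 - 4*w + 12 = (w - 2)*(w^2 - w - 6) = (w - 3)*(w - 2)*(w + 2)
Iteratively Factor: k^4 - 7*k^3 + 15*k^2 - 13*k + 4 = (k - 1)*(k^3 - 6*k^2 + 9*k - 4) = (k - 1)^2*(k^2 - 5*k + 4) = (k - 1)^3*(k - 4)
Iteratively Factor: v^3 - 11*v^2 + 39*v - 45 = (v - 5)*(v^2 - 6*v + 9) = (v - 5)*(v - 3)*(v - 3)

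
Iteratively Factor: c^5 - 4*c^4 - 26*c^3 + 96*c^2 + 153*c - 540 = (c + 4)*(c^4 - 8*c^3 + 6*c^2 + 72*c - 135) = (c - 3)*(c + 4)*(c^3 - 5*c^2 - 9*c + 45) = (c - 5)*(c - 3)*(c + 4)*(c^2 - 9) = (c - 5)*(c - 3)^2*(c + 4)*(c + 3)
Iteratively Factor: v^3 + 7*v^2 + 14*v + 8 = (v + 2)*(v^2 + 5*v + 4) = (v + 1)*(v + 2)*(v + 4)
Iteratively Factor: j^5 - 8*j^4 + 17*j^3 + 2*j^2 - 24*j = (j + 1)*(j^4 - 9*j^3 + 26*j^2 - 24*j) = (j - 2)*(j + 1)*(j^3 - 7*j^2 + 12*j) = j*(j - 2)*(j + 1)*(j^2 - 7*j + 12) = j*(j - 3)*(j - 2)*(j + 1)*(j - 4)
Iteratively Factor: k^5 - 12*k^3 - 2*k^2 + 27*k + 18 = (k - 2)*(k^4 + 2*k^3 - 8*k^2 - 18*k - 9) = (k - 3)*(k - 2)*(k^3 + 5*k^2 + 7*k + 3) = (k - 3)*(k - 2)*(k + 1)*(k^2 + 4*k + 3) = (k - 3)*(k - 2)*(k + 1)^2*(k + 3)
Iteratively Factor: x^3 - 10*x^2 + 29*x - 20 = (x - 5)*(x^2 - 5*x + 4) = (x - 5)*(x - 4)*(x - 1)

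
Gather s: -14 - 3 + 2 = -15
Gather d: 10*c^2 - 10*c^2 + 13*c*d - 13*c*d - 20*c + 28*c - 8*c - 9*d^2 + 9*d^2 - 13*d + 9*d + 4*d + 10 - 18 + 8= 0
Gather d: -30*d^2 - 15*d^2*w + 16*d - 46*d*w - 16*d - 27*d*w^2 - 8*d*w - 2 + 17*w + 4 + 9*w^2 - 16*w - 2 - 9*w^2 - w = d^2*(-15*w - 30) + d*(-27*w^2 - 54*w)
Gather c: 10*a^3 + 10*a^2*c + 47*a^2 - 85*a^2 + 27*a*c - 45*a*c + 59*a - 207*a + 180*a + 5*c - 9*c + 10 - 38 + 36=10*a^3 - 38*a^2 + 32*a + c*(10*a^2 - 18*a - 4) + 8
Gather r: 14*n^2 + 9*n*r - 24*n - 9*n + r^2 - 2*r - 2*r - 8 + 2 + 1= 14*n^2 - 33*n + r^2 + r*(9*n - 4) - 5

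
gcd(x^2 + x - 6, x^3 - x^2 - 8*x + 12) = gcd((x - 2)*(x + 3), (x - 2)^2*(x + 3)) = x^2 + x - 6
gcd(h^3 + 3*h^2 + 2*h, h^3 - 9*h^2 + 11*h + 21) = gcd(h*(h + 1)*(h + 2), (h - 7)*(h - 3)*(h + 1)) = h + 1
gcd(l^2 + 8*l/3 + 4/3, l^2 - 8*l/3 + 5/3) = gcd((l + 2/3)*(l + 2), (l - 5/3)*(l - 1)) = 1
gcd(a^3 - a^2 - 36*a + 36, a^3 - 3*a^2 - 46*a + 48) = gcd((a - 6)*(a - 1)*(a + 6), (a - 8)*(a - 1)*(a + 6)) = a^2 + 5*a - 6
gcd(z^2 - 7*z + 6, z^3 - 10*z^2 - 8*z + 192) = z - 6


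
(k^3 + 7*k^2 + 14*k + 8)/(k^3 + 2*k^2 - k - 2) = (k + 4)/(k - 1)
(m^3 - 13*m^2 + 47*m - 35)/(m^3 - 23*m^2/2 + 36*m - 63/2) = 2*(m^2 - 6*m + 5)/(2*m^2 - 9*m + 9)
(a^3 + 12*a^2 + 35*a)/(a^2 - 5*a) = (a^2 + 12*a + 35)/(a - 5)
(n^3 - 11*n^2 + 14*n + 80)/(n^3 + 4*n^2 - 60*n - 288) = (n^2 - 3*n - 10)/(n^2 + 12*n + 36)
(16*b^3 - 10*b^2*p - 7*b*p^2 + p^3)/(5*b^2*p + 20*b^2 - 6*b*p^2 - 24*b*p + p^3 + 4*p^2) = (-16*b^2 - 6*b*p + p^2)/(-5*b*p - 20*b + p^2 + 4*p)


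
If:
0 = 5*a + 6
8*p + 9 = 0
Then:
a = -6/5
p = -9/8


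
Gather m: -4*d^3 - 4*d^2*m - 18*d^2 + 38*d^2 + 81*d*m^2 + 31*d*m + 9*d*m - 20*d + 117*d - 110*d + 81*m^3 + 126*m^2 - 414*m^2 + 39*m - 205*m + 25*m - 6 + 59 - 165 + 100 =-4*d^3 + 20*d^2 - 13*d + 81*m^3 + m^2*(81*d - 288) + m*(-4*d^2 + 40*d - 141) - 12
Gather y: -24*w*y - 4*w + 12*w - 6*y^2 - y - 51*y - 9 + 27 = 8*w - 6*y^2 + y*(-24*w - 52) + 18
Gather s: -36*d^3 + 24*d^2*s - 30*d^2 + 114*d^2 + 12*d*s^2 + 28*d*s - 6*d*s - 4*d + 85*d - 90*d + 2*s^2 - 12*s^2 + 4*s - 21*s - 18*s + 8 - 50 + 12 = -36*d^3 + 84*d^2 - 9*d + s^2*(12*d - 10) + s*(24*d^2 + 22*d - 35) - 30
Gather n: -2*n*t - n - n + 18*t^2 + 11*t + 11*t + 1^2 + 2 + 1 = n*(-2*t - 2) + 18*t^2 + 22*t + 4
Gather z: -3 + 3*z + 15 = 3*z + 12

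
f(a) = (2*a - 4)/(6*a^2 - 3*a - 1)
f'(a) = (3 - 12*a)*(2*a - 4)/(6*a^2 - 3*a - 1)^2 + 2/(6*a^2 - 3*a - 1)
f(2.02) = 0.00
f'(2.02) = 0.11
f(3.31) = 0.05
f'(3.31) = 0.00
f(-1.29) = -0.51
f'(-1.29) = -0.58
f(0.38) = 2.54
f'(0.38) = 1.55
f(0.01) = 3.87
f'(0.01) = -12.76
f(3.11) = 0.05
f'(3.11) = 0.01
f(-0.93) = -0.84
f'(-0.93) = -1.42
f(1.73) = -0.05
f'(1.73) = 0.24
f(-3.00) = -0.16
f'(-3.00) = -0.07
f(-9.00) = -0.04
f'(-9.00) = -0.00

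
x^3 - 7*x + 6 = (x - 2)*(x - 1)*(x + 3)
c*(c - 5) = c^2 - 5*c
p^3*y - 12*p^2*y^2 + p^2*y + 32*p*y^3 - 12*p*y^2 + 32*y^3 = (p - 8*y)*(p - 4*y)*(p*y + y)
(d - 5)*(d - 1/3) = d^2 - 16*d/3 + 5/3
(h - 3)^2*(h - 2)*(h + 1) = h^4 - 7*h^3 + 13*h^2 + 3*h - 18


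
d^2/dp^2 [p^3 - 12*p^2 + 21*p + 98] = 6*p - 24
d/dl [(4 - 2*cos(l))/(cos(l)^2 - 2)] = 2*(sin(l)^2 + 4*cos(l) - 3)*sin(l)/(cos(l)^2 - 2)^2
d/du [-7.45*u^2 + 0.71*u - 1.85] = 0.71 - 14.9*u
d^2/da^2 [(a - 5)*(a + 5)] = 2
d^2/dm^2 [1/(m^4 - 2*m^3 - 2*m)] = 4*(3*m^2*(1 - m)*(-m^3 + 2*m^2 + 2) - 2*(-2*m^3 + 3*m^2 + 1)^2)/(m^3*(-m^3 + 2*m^2 + 2)^3)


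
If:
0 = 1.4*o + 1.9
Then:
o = -1.36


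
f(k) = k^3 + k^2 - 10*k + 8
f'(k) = 3*k^2 + 2*k - 10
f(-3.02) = 19.78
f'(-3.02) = 11.32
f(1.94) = -0.34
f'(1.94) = 5.17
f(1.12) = -0.54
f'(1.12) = -4.00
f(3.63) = 32.71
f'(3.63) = 36.79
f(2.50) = 4.88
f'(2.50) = 13.75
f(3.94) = 45.29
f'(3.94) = 44.45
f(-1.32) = 20.64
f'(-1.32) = -7.41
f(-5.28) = -58.52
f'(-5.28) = 63.08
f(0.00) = 8.00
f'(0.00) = -10.00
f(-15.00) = -2992.00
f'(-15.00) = 635.00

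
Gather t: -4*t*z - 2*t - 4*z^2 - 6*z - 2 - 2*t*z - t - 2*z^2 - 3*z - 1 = t*(-6*z - 3) - 6*z^2 - 9*z - 3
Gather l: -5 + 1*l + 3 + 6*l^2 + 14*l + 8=6*l^2 + 15*l + 6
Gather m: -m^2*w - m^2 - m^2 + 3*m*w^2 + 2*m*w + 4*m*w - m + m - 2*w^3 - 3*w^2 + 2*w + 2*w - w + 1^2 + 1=m^2*(-w - 2) + m*(3*w^2 + 6*w) - 2*w^3 - 3*w^2 + 3*w + 2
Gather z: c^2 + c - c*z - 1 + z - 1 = c^2 + c + z*(1 - c) - 2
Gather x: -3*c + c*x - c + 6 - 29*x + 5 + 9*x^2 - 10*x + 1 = -4*c + 9*x^2 + x*(c - 39) + 12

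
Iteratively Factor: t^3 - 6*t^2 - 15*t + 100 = (t - 5)*(t^2 - t - 20) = (t - 5)*(t + 4)*(t - 5)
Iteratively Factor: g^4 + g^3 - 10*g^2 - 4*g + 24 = (g + 3)*(g^3 - 2*g^2 - 4*g + 8) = (g - 2)*(g + 3)*(g^2 - 4) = (g - 2)*(g + 2)*(g + 3)*(g - 2)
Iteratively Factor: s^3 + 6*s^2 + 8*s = (s + 2)*(s^2 + 4*s) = (s + 2)*(s + 4)*(s)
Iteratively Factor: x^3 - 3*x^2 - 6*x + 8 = (x - 1)*(x^2 - 2*x - 8) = (x - 4)*(x - 1)*(x + 2)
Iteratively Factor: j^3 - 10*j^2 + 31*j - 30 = (j - 2)*(j^2 - 8*j + 15) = (j - 5)*(j - 2)*(j - 3)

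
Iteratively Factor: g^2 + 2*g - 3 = (g - 1)*(g + 3)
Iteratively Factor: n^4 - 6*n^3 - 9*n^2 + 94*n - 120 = (n - 5)*(n^3 - n^2 - 14*n + 24) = (n - 5)*(n + 4)*(n^2 - 5*n + 6) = (n - 5)*(n - 3)*(n + 4)*(n - 2)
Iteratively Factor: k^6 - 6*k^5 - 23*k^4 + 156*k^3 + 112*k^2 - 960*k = (k - 4)*(k^5 - 2*k^4 - 31*k^3 + 32*k^2 + 240*k) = (k - 4)*(k + 4)*(k^4 - 6*k^3 - 7*k^2 + 60*k) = (k - 5)*(k - 4)*(k + 4)*(k^3 - k^2 - 12*k) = k*(k - 5)*(k - 4)*(k + 4)*(k^2 - k - 12) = k*(k - 5)*(k - 4)*(k + 3)*(k + 4)*(k - 4)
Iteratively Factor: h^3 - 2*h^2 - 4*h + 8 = (h - 2)*(h^2 - 4) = (h - 2)*(h + 2)*(h - 2)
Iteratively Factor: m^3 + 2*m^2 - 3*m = (m + 3)*(m^2 - m) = (m - 1)*(m + 3)*(m)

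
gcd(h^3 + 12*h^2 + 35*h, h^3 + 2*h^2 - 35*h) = h^2 + 7*h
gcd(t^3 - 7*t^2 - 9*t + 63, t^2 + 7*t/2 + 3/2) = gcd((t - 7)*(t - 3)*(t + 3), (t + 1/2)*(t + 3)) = t + 3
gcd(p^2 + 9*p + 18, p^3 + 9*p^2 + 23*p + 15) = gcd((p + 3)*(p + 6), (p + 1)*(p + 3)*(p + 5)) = p + 3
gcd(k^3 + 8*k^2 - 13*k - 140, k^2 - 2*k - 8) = k - 4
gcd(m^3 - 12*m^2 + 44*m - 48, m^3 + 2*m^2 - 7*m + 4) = 1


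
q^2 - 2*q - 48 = (q - 8)*(q + 6)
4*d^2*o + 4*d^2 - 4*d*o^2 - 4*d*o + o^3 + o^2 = (-2*d + o)^2*(o + 1)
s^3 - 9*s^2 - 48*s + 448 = (s - 8)^2*(s + 7)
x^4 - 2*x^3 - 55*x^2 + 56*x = x*(x - 8)*(x - 1)*(x + 7)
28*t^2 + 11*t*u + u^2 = (4*t + u)*(7*t + u)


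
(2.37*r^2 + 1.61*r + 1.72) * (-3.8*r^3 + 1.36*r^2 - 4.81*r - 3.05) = -9.006*r^5 - 2.8948*r^4 - 15.7461*r^3 - 12.6334*r^2 - 13.1837*r - 5.246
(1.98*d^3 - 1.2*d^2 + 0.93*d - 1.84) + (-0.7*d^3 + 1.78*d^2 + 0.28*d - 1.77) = 1.28*d^3 + 0.58*d^2 + 1.21*d - 3.61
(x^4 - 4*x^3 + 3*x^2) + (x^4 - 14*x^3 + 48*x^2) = 2*x^4 - 18*x^3 + 51*x^2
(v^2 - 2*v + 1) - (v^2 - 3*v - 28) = v + 29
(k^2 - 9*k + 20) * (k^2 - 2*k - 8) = k^4 - 11*k^3 + 30*k^2 + 32*k - 160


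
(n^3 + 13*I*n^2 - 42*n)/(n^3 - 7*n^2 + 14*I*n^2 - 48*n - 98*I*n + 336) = n*(n + 7*I)/(n^2 + n*(-7 + 8*I) - 56*I)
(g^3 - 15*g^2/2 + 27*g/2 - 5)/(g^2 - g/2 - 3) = (2*g^2 - 11*g + 5)/(2*g + 3)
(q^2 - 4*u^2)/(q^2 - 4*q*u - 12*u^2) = (q - 2*u)/(q - 6*u)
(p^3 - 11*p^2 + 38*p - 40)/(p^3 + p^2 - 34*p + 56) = (p - 5)/(p + 7)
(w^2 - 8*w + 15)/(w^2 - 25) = (w - 3)/(w + 5)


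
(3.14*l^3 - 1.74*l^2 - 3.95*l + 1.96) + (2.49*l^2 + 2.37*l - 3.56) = 3.14*l^3 + 0.75*l^2 - 1.58*l - 1.6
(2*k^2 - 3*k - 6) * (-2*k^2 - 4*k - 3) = -4*k^4 - 2*k^3 + 18*k^2 + 33*k + 18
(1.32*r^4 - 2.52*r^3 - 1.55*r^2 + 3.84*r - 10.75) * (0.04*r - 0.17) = 0.0528*r^5 - 0.3252*r^4 + 0.3664*r^3 + 0.4171*r^2 - 1.0828*r + 1.8275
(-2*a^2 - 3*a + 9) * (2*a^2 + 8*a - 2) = -4*a^4 - 22*a^3 - 2*a^2 + 78*a - 18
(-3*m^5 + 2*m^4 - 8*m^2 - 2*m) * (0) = 0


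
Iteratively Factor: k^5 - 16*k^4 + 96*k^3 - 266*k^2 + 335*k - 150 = (k - 2)*(k^4 - 14*k^3 + 68*k^2 - 130*k + 75) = (k - 2)*(k - 1)*(k^3 - 13*k^2 + 55*k - 75) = (k - 5)*(k - 2)*(k - 1)*(k^2 - 8*k + 15) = (k - 5)^2*(k - 2)*(k - 1)*(k - 3)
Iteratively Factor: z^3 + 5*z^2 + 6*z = (z + 2)*(z^2 + 3*z) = (z + 2)*(z + 3)*(z)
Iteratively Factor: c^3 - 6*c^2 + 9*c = (c)*(c^2 - 6*c + 9) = c*(c - 3)*(c - 3)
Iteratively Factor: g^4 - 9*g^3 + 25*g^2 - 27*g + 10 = (g - 1)*(g^3 - 8*g^2 + 17*g - 10) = (g - 2)*(g - 1)*(g^2 - 6*g + 5) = (g - 5)*(g - 2)*(g - 1)*(g - 1)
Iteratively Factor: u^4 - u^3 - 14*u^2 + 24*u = (u)*(u^3 - u^2 - 14*u + 24) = u*(u + 4)*(u^2 - 5*u + 6) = u*(u - 2)*(u + 4)*(u - 3)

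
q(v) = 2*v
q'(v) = 2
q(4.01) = 8.02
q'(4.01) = 2.00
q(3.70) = 7.40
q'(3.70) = 2.00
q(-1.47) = -2.94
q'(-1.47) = 2.00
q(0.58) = 1.16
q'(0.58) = 2.00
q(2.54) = 5.08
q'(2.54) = 2.00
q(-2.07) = -4.14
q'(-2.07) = 2.00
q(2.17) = 4.34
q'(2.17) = 2.00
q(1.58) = 3.16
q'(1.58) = 2.00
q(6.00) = 12.00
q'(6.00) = 2.00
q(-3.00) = -6.00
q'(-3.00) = 2.00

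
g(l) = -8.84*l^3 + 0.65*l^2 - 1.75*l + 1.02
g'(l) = -26.52*l^2 + 1.3*l - 1.75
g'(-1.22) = -42.81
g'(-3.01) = -245.94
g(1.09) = -11.56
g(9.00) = -6406.44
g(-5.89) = 1840.21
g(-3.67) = 453.17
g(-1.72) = 50.93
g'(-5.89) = -929.44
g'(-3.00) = -244.33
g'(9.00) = -2138.17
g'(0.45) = -6.54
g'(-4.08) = -448.52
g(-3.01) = 253.25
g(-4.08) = 619.37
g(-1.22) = 20.17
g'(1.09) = -31.84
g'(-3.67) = -363.72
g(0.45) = -0.44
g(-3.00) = 250.80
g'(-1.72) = -82.44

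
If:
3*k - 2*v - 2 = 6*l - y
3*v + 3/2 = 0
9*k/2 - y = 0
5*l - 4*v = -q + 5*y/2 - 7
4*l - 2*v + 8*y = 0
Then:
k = -1/123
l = -29/164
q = -673/82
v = -1/2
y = -3/82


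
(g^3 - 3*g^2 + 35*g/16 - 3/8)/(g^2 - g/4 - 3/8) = (4*g^2 - 9*g + 2)/(2*(2*g + 1))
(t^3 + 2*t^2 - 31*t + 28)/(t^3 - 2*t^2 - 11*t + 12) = (t + 7)/(t + 3)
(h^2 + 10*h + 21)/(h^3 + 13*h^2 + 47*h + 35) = (h + 3)/(h^2 + 6*h + 5)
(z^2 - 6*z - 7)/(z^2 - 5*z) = (z^2 - 6*z - 7)/(z*(z - 5))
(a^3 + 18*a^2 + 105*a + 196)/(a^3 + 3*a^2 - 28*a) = (a^2 + 11*a + 28)/(a*(a - 4))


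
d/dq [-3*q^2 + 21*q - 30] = 21 - 6*q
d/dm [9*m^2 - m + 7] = 18*m - 1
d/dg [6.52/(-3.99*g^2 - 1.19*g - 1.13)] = (52.0296*g + 7.7588)/(3.99*g^2 + 1.19*g + 1.13)^2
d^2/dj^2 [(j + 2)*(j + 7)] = 2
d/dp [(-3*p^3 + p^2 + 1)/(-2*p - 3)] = (12*p^3 + 25*p^2 - 6*p + 2)/(4*p^2 + 12*p + 9)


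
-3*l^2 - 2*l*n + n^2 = (-3*l + n)*(l + n)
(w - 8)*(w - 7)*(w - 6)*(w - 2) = w^4 - 23*w^3 + 188*w^2 - 628*w + 672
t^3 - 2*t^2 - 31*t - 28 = (t - 7)*(t + 1)*(t + 4)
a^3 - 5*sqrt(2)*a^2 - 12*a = a*(a - 6*sqrt(2))*(a + sqrt(2))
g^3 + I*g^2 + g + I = (g - I)*(g + I)^2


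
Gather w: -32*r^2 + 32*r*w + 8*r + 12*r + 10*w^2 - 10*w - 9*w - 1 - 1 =-32*r^2 + 20*r + 10*w^2 + w*(32*r - 19) - 2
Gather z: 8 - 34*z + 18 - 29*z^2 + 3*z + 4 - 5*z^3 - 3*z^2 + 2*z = -5*z^3 - 32*z^2 - 29*z + 30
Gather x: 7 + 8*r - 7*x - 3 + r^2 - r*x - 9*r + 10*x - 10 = r^2 - r + x*(3 - r) - 6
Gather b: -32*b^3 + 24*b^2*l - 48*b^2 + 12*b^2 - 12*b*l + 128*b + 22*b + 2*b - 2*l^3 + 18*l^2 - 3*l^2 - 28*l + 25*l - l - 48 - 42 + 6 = -32*b^3 + b^2*(24*l - 36) + b*(152 - 12*l) - 2*l^3 + 15*l^2 - 4*l - 84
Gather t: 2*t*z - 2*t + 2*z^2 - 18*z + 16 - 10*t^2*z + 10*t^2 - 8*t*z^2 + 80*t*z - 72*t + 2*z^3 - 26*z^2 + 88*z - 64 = t^2*(10 - 10*z) + t*(-8*z^2 + 82*z - 74) + 2*z^3 - 24*z^2 + 70*z - 48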